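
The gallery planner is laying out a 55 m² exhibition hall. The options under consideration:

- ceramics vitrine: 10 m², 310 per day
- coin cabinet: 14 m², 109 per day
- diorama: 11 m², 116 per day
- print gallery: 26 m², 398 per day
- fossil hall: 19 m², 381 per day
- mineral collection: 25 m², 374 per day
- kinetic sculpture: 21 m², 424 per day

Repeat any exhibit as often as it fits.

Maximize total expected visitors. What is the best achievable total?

1550

Taking 5×ceramics vitrine: 50 m² used, 1550 in expected visitors.
That's the maximum — no swap from here does better than 1550.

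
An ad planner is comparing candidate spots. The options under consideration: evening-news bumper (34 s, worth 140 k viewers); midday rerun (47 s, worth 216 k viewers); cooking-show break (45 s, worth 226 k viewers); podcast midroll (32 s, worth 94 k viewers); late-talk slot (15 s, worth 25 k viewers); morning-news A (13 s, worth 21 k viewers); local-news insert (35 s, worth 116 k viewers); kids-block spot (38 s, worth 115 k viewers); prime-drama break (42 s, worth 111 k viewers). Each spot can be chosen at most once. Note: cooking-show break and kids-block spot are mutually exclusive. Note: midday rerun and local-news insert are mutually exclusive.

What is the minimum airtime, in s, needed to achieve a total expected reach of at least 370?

92

Minimise s subject to total expected reach ≥ 370.
midday rerun + cooking-show break: 442 expected reach at 92 s.
Below 92 s the best achievable stays under 370.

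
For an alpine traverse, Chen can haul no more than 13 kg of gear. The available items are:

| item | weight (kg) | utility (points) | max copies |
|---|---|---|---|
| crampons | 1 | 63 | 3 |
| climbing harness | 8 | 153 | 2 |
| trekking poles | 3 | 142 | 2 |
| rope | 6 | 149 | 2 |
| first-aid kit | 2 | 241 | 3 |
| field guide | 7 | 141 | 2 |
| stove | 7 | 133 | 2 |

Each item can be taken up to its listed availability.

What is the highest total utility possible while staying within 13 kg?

1070

Filling by ratio: 3×crampons + trekking poles + 3×first-aid kit for 1054, with 1 kg left unused.
The 2 kg tied up in 2×crampons is better spent on trekking poles — total rises to 1070 (13 kg).
That's the maximum — no swap from here does better than 1070.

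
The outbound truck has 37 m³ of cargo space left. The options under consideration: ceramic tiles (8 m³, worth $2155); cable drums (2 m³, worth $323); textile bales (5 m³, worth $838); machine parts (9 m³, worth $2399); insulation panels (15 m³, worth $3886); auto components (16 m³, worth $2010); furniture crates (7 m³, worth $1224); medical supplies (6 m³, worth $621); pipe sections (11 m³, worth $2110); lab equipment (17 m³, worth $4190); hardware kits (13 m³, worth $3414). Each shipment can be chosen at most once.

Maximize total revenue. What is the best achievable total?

9699

A density-first pass picks ceramic tiles + machine parts + furniture crates + hardware kits — 9192 at 37 m³.
Replace ceramic tiles and furniture crates with insulation panels: the trade gains 507 net, giving 9699 at 37 m³.
The closest alternative, ceramic tiles + insulation panels + hardware kits, reaches only 9455.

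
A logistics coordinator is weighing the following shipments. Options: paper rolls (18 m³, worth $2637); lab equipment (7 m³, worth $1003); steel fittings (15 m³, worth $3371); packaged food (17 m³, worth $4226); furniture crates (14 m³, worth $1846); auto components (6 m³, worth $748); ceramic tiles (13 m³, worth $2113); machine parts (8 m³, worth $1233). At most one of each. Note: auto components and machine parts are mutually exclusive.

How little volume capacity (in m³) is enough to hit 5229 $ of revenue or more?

Look for the lowest-volume combination reaching 5229.
lab equipment + packaged food: 5229 revenue at 24 m³.
Below 24 m³ the best achievable stays under 5229.

24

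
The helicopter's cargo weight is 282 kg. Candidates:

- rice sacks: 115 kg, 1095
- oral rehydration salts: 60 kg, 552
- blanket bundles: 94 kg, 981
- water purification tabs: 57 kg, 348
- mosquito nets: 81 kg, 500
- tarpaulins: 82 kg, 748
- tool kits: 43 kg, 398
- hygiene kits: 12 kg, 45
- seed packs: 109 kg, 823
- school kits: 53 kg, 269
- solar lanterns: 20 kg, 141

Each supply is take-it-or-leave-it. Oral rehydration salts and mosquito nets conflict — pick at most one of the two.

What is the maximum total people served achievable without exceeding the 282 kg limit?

Greedy by ratio would take rice sacks + blanket bundles + tool kits + solar lanterns: 272 kg used, total 2615.
The 135 kg tied up in rice sacks and solar lanterns is better spent on oral rehydration salts + tarpaulins — total rises to 2679 (279 kg).

2679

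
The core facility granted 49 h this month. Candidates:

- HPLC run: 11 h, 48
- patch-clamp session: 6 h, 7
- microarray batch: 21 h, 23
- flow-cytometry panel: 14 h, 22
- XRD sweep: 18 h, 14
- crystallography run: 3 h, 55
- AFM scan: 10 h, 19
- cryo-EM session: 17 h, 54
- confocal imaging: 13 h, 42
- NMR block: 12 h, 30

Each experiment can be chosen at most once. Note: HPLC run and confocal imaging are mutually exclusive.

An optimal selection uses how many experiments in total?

The maximum expected citations within 49 h is 194.
One optimal bundle: HPLC run + patch-clamp session + crystallography run + cryo-EM session + NMR block (49 h).
Every optimal selection uses 5 experiments.

5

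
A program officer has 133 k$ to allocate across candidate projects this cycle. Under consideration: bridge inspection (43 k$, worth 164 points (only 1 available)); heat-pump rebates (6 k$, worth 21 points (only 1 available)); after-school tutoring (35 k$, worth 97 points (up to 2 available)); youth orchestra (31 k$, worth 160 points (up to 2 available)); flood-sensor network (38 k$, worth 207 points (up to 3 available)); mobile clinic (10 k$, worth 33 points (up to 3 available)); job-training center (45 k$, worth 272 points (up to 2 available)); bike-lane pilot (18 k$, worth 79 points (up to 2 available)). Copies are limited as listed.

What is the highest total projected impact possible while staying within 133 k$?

751

Taking flood-sensor network + 2×job-training center: 128 k$ used, 751 in projected impact.
Every other selection either busts 133 k$ or exceeds an availability limit or fails to beat 751.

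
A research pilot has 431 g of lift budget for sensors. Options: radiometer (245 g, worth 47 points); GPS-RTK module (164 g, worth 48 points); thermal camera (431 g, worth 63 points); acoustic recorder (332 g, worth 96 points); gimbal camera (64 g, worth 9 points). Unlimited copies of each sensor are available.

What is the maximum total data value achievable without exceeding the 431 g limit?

Ranking by ratio (data value/g): GPS-RTK module 0.29, acoustic recorder 0.29, radiometer 0.19.
Taking 2×GPS-RTK module + gimbal camera: 392 g used, 105 in data value.
No other feasible combination exceeds 105.

105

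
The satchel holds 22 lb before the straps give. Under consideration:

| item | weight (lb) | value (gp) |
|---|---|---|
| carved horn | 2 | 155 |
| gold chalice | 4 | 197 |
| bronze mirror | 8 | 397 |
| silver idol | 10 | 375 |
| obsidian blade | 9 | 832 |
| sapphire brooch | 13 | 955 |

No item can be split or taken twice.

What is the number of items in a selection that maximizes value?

2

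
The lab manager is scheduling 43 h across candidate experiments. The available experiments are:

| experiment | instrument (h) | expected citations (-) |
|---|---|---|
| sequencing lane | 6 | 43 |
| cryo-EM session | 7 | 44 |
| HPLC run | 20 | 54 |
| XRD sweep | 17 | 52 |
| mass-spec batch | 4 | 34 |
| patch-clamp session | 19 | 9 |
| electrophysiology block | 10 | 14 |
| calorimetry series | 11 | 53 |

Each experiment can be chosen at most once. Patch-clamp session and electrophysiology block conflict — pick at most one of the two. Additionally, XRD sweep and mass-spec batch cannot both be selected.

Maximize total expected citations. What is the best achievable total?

192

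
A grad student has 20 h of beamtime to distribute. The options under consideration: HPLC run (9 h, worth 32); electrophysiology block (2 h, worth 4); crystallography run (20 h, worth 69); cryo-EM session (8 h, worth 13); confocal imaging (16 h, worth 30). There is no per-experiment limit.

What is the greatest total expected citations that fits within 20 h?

Taking the top-ratio experiments first gives 2×HPLC run + electrophysiology block for 68 (20 h).
Replace 2×HPLC run and electrophysiology block with crystallography run: the trade gains 1 net, giving 69 at 20 h.
That's the maximum — no swap from here does better than 69.

69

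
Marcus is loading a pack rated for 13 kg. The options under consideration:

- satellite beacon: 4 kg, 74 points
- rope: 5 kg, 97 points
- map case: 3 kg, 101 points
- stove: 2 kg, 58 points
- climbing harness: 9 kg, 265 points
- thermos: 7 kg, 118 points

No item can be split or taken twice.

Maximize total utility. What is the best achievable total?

The ratio ordering already packs tightly: map case + climbing harness, 12 kg, 366.
That's the maximum — no swap from here does better than 366.

366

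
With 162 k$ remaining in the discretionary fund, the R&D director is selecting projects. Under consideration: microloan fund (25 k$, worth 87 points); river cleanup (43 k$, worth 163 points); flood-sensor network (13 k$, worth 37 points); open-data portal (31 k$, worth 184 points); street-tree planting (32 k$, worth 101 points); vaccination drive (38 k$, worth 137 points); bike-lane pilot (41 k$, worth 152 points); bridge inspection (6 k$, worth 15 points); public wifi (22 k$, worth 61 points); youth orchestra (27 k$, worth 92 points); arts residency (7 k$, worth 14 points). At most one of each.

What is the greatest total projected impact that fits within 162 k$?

652

Taking the top-ratio projects first gives river cleanup + open-data portal + vaccination drive + bike-lane pilot + bridge inspection for 651 (159 k$).
The 49 k$ tied up in river cleanup and bridge inspection is better spent on microloan fund + youth orchestra — total rises to 652 (162 k$).
Runner-up river cleanup + open-data portal + vaccination drive + bike-lane pilot + bridge inspection tops out at 651.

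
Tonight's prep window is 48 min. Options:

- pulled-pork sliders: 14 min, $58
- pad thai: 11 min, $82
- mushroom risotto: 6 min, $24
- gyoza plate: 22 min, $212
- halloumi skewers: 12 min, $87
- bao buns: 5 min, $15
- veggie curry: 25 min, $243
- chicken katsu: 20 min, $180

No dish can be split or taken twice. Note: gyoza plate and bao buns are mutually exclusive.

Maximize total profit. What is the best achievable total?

Best packing: gyoza plate + veggie curry — 47 min, 455 total.
No other feasible combination exceeds 455.

455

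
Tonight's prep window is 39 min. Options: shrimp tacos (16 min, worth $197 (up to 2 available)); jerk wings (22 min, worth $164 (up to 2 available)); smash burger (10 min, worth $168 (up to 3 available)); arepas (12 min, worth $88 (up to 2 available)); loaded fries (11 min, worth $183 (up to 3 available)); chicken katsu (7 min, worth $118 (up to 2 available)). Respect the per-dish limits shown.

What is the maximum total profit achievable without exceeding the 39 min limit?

652

Taking the top-ratio dishes first gives 2×smash burger + 2×chicken katsu for 572 (34 min).
The 17 min tied up in smash burger and chicken katsu is better spent on 2×loaded fries — total rises to 652 (39 min).
Every other selection either busts 39 min or exceeds an availability limit or fails to beat 652.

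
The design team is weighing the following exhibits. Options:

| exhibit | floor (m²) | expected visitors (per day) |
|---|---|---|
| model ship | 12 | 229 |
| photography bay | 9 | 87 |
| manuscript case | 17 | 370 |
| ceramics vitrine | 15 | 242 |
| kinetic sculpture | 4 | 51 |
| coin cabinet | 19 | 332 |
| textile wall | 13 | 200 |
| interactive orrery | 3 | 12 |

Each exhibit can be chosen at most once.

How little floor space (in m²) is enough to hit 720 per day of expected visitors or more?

Minimise m² subject to total expected visitors ≥ 720.
manuscript case + kinetic sculpture + coin cabinet: 753 expected visitors at 40 m².
No combination under 40 m² hits 720.

40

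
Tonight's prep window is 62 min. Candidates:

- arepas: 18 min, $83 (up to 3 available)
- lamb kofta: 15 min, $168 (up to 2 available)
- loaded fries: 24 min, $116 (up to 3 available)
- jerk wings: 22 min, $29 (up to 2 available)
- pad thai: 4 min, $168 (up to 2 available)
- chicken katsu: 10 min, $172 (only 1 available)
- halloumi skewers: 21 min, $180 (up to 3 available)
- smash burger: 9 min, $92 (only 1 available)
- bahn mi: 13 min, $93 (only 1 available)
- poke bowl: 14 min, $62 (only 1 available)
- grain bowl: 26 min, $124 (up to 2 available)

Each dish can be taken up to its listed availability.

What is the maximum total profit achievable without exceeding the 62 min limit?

937

Filling by ratio: 2×lamb kofta + 2×pad thai + chicken katsu + smash burger for 936, with 5 min left unused.
Dropping smash burger frees 9 min; slotting in bahn mi (13 min) lifts the total to 937 at 61 min.
That's the maximum — no swap from here does better than 937.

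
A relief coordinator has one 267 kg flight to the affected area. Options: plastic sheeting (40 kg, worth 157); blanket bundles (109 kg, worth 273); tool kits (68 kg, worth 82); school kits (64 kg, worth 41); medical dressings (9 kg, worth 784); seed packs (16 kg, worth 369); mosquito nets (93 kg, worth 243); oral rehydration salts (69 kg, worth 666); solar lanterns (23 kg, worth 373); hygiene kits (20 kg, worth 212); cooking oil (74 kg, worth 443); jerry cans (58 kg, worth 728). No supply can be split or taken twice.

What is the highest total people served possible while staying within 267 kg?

By people served per kg: medical dressings 87.11, seed packs 23.06, solar lanterns 16.22 lead.
Taking the top-ratio supplies first gives plastic sheeting + medical dressings + seed packs + oral rehydration salts + solar lanterns + hygiene kits + jerry cans for 3289 (235 kg).
Replace plastic sheeting and hygiene kits with cooking oil: the trade gains 74 net, giving 3363 at 249 kg.

3363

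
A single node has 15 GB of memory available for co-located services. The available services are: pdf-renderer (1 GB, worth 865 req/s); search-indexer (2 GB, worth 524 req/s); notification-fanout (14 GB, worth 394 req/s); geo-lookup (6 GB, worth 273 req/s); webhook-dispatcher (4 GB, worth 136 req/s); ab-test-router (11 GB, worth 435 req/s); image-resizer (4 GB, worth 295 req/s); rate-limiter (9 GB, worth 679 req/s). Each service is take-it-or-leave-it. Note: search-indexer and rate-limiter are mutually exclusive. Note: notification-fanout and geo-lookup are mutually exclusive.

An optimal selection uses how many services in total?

Optimal total is 1957.
pdf-renderer + search-indexer + geo-lookup + image-resizer hits 1957 at 13 GB.
All optima have 4 services.

4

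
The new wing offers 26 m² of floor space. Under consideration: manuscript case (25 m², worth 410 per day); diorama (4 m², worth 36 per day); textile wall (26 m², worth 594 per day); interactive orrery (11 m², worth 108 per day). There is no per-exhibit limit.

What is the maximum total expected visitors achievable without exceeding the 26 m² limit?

Textile wall uses 26 of the 26 m² and totals 594.
That's the maximum — no swap from here does better than 594.

594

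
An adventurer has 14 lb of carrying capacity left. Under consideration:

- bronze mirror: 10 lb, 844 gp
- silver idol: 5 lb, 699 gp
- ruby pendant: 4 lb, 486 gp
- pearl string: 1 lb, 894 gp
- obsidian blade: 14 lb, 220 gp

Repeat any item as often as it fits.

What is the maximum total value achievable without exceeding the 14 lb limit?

Ranking by ratio (value/lb): pearl string 894.00, silver idol 139.80, ruby pendant 121.50.
Best packing: 14×pearl string — 14 lb, 12516 total.
No other feasible combination exceeds 12516.

12516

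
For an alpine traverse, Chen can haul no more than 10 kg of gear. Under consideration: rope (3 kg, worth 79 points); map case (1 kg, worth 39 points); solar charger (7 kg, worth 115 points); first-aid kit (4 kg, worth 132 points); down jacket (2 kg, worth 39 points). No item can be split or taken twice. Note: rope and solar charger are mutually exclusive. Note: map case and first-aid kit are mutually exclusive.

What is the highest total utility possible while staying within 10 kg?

250

Taking rope + first-aid kit + down jacket: 9 kg used, 250 in utility.
An exhaustive check of the 32 subsets confirms 250.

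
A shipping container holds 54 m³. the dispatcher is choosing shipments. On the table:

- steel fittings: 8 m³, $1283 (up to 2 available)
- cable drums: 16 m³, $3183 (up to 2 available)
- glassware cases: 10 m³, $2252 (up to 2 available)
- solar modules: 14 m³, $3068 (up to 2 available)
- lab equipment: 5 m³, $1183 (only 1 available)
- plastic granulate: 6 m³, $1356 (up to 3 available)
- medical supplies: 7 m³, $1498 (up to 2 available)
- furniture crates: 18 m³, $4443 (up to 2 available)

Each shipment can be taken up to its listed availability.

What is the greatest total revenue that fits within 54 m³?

12954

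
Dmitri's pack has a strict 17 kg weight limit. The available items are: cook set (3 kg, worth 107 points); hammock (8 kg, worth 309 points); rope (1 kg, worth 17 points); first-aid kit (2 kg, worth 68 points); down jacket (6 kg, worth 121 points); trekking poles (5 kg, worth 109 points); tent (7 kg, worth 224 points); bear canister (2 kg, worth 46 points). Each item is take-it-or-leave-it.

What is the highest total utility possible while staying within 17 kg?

Density check — hammock 38.62, cook set 35.67, first-aid kit 34.00 are the best per kg.
The ratio heuristic lands on cook set + hammock + rope + first-aid kit + bear canister (547) but leaves 1 kg idle.
The 6 kg tied up in cook set and rope and bear canister is better spent on tent — total rises to 601 (17 kg).
Next best is hammock + tent + bear canister at 579 (17 kg) — short by 22.

601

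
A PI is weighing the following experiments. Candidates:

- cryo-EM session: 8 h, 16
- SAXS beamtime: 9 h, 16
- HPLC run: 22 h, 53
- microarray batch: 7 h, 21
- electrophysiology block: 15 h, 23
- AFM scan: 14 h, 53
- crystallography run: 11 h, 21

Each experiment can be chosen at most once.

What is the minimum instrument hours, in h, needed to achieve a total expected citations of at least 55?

21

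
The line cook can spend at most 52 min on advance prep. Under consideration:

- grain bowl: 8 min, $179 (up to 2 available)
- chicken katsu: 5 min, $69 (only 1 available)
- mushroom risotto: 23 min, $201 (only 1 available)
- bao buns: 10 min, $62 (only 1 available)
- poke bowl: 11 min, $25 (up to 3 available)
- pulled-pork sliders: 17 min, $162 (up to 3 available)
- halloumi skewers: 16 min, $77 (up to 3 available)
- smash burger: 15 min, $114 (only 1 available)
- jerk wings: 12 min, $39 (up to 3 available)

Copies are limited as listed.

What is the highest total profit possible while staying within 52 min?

682

By profit per min: grain bowl 22.38, chicken katsu 13.80, pulled-pork sliders 9.53 lead.
Taking the top-ratio dishes first gives 2×grain bowl + chicken katsu + bao buns + pulled-pork sliders for 651 (48 min).
The 15 min tied up in chicken katsu and bao buns is better spent on pulled-pork sliders — total rises to 682 (50 min).
No other feasible combination exceeds 682.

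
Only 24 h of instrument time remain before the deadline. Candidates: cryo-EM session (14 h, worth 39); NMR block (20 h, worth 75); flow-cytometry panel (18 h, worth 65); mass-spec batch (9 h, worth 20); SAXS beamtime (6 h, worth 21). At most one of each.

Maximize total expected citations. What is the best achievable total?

Density check — NMR block 3.75, flow-cytometry panel 3.61, SAXS beamtime 3.50 are the best per h.
Greedy by ratio would take NMR block: 20 h used, total 75.
Dropping NMR block frees 20 h; slotting in flow-cytometry panel + SAXS beamtime (24 h) lifts the total to 86 at 24 h.

86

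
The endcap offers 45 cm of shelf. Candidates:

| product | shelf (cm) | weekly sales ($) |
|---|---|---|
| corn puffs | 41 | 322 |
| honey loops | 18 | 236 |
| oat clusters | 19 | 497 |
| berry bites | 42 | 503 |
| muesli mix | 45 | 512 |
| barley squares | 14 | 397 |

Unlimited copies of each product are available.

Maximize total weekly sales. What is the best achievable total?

1191

By weekly sales per cm: barley squares 28.36, oat clusters 26.16, honey loops 13.11 lead.
3×barley squares uses 42 of the 45 cm and totals 1191.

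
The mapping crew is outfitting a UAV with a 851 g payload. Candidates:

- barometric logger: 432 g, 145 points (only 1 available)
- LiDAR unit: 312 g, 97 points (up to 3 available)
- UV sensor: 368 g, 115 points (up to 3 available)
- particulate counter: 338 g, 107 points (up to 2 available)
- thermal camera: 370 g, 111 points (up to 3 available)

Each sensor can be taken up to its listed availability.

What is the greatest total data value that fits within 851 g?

Density check — barometric logger 0.34, particulate counter 0.32, UV sensor 0.31 are the best per g.
Filling by ratio: barometric logger + particulate counter for 252, with 81 g left unused.
Dropping particulate counter frees 338 g; slotting in UV sensor (368 g) lifts the total to 260 at 800 g.
The spare 51 g is too small for any remaining sensor, and no exchange beats 260.

260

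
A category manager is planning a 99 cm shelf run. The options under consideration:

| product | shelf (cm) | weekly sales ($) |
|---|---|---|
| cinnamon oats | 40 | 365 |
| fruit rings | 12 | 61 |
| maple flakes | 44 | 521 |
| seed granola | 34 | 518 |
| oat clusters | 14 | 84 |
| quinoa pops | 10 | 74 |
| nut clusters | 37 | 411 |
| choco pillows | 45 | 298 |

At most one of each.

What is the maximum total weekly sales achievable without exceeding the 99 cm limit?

The ratio heuristic lands on maple flakes + seed granola + quinoa pops (1113) but leaves 11 cm idle.
Replace quinoa pops with oat clusters: the trade gains 10 net, giving 1123 at 92 cm.
That's the maximum — no swap from here does better than 1123.

1123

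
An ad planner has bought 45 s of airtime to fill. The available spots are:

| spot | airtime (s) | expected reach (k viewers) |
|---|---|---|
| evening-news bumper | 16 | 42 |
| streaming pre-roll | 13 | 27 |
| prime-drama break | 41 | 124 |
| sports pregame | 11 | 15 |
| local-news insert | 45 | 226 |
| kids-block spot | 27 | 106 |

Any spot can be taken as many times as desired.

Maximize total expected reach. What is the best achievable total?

226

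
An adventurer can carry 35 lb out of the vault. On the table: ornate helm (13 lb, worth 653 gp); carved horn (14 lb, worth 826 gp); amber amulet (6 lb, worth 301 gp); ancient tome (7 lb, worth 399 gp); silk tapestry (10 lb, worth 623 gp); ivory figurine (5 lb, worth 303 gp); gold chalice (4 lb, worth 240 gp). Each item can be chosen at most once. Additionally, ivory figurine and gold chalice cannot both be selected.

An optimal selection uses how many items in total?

The maximum value within 35 lb is 2088.
One optimal bundle: carved horn + ancient tome + silk tapestry + gold chalice (35 lb).
Every optimal selection uses 4 items.

4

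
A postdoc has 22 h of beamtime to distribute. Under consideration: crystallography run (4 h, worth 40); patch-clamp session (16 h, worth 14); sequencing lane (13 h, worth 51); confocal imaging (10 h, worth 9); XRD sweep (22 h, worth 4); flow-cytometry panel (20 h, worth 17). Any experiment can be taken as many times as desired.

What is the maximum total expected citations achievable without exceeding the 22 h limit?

The ratio ordering already packs tightly: 5×crystallography run, 20 h, 200.

200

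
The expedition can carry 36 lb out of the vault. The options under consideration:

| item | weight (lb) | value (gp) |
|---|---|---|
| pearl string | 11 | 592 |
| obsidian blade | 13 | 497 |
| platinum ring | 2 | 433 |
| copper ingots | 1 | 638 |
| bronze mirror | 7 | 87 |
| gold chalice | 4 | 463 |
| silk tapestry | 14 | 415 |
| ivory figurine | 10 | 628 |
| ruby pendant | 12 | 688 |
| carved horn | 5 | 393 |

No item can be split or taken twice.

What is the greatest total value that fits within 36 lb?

Ranking by ratio (value/lb): copper ingots 638.00, platinum ring 216.50, gold chalice 115.75, carved horn 78.60.
Taking platinum ring + copper ingots + gold chalice + ivory figurine + ruby pendant + carved horn: 34 lb used, 3243 in value.
Next best is pearl string + platinum ring + copper ingots + gold chalice + ruby pendant + carved horn at 3207 (35 lb) — short by 36.

3243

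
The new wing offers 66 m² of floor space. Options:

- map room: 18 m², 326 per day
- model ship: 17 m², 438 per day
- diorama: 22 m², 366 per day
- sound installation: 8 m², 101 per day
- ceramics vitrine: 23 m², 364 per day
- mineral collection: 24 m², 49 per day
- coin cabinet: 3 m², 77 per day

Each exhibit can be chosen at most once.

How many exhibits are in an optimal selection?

4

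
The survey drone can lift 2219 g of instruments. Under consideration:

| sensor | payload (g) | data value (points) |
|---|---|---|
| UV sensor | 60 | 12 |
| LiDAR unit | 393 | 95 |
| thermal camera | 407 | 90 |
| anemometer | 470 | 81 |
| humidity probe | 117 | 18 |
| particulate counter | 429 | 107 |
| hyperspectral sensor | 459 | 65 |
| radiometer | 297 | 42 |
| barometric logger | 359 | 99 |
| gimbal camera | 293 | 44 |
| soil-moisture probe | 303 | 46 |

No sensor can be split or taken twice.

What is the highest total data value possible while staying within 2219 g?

Greedy by ratio would take UV sensor + LiDAR unit + thermal camera + anemometer + particulate counter + barometric logger: 2118 g used, total 484.
Dropping UV sensor frees 60 g; slotting in humidity probe (117 g) lifts the total to 490 at 2175 g.
Next best is UV sensor + LiDAR unit + thermal camera + anemometer + particulate counter + barometric logger at 484 (2118 g) — short by 6.

490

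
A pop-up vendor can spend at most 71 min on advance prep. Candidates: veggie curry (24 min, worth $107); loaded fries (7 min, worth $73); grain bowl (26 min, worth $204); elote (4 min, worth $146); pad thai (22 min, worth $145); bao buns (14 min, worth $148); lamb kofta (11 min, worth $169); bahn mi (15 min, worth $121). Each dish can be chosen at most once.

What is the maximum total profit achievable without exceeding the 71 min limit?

788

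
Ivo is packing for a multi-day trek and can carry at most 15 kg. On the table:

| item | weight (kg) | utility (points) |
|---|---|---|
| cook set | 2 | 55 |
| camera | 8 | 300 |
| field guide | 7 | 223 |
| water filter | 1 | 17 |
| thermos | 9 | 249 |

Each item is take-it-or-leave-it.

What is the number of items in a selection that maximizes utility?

2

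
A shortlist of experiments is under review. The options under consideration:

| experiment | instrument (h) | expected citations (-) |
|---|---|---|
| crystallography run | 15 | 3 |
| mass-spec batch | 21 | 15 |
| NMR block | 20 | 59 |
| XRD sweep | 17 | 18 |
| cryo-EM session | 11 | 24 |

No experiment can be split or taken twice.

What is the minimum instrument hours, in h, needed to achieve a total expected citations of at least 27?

20

Minimise h subject to total expected citations ≥ 27.
NMR block: 59 expected citations at 20 h.
Any bundle with less than 20 h falls short of 27.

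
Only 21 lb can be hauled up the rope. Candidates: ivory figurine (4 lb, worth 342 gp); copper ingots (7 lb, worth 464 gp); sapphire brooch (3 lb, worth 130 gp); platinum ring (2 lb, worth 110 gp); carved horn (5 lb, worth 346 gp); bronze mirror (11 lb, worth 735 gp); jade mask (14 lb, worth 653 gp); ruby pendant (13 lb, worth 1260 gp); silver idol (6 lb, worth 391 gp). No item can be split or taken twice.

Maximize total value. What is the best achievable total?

1761

Greedy by ratio would take ivory figurine + platinum ring + ruby pendant: 19 lb used, total 1712.
The 4 lb tied up in ivory figurine is better spent on silver idol — total rises to 1761 (21 lb).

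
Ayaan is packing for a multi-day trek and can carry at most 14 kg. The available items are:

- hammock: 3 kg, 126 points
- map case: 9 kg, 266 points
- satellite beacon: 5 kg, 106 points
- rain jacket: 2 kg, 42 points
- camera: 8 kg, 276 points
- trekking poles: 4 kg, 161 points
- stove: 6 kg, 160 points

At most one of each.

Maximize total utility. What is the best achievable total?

479

Density check — hammock 42.00, trekking poles 40.25, camera 34.50, map case 29.56 are the best per kg.
Filling by ratio: hammock + trekking poles + stove for 447, with 1 kg left unused.
Dropping hammock and stove frees 9 kg; slotting in rain jacket + camera (10 kg) lifts the total to 479 at 14 kg.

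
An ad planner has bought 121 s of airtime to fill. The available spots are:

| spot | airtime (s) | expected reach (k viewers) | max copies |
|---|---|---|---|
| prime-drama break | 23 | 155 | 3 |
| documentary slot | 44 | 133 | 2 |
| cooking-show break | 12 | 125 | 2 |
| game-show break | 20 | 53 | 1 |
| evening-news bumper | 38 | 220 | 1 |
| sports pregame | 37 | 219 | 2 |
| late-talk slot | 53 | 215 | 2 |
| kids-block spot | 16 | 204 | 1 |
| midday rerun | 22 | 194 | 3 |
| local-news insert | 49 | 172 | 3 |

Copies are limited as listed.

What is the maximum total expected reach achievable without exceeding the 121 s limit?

Filling by ratio: 2×cooking-show break + kids-block spot + 3×midday rerun for 1036, with 15 s left unused.
Replace cooking-show break with prime-drama break: the trade gains 30 net, giving 1066 at 117 s.
That's the maximum — no swap from here does better than 1066.

1066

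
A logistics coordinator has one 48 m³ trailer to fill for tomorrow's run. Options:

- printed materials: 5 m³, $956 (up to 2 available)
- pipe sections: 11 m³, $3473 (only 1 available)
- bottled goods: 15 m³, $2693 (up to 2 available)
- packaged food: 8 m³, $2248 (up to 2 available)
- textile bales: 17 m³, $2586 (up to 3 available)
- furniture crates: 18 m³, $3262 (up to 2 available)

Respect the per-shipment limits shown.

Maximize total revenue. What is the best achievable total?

11618

Density check — pipe sections 315.73, packaged food 281.00, printed materials 191.20 are the best per m³.
Greedy by ratio would take 2×printed materials + pipe sections + 2×packaged food: 37 m³ used, total 9881.
Replace printed materials with bottled goods: the trade gains 1737 net, giving 11618 at 47 m³.
The spare 1 m³ is too small for any remaining shipment, and no exchange beats 11618.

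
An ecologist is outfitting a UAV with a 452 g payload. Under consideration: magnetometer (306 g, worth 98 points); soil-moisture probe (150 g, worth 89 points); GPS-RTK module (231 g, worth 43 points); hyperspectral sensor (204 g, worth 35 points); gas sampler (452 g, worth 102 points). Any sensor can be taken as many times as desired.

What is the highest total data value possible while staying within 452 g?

The ratio ordering already packs tightly: 3×soil-moisture probe, 450 g, 267.

267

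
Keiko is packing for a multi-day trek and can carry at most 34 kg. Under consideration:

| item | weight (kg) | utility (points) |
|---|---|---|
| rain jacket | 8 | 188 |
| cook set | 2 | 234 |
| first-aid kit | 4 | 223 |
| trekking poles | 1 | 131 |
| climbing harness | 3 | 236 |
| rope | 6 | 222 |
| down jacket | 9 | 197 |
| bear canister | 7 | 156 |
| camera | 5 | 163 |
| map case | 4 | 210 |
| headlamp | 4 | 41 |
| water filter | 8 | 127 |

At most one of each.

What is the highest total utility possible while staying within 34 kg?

1616

By utility per kg: trekking poles 131.00, cook set 117.00, climbing harness 78.67 lead.
Filling by ratio: rain jacket + cook set + first-aid kit + trekking poles + climbing harness + rope + camera + map case for 1607, with 1 kg left unused.
The 8 kg tied up in rain jacket is better spent on down jacket — total rises to 1616 (34 kg).
The closest alternative, rain jacket + cook set + first-aid kit + trekking poles + climbing harness + rope + camera + map case, reaches only 1607.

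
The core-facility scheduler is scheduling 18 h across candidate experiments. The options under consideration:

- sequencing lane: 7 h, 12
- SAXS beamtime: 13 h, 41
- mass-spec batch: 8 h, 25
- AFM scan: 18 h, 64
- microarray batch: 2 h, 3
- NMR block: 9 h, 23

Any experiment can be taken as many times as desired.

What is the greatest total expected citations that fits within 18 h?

64

The ratio ordering already packs tightly: AFM scan, 18 h, 64.
That's the maximum — no swap from here does better than 64.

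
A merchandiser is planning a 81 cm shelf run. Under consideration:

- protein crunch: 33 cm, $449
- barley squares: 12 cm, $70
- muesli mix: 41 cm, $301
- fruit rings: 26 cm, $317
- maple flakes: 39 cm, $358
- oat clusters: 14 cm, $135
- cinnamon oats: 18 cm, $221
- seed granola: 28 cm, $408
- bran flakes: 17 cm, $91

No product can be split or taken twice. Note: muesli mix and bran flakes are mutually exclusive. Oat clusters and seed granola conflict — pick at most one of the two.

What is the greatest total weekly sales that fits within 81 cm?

1078

Protein crunch + cinnamon oats + seed granola uses 79 of the 81 cm and totals 1078.
Every other selection either busts 81 cm or breaks a pairing rule or fails to beat 1078.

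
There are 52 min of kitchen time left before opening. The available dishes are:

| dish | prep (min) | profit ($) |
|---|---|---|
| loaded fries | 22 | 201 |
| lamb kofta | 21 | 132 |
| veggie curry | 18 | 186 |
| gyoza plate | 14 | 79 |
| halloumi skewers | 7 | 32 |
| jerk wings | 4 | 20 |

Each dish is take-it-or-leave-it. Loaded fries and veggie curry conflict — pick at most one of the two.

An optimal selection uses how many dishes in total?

Optimal total is 370.
lamb kofta + veggie curry + halloumi skewers + jerk wings hits 370 at 50 min.
All optima have 4 dishes.

4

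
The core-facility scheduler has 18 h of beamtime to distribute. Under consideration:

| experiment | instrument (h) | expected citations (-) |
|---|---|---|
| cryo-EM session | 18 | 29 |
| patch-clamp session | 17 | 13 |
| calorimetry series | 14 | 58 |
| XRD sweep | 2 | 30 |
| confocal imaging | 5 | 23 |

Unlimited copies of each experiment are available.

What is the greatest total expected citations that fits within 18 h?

270

Best packing: 9×XRD sweep — 18 h, 270 total.
Every other selection either busts 18 h or fails to beat 270.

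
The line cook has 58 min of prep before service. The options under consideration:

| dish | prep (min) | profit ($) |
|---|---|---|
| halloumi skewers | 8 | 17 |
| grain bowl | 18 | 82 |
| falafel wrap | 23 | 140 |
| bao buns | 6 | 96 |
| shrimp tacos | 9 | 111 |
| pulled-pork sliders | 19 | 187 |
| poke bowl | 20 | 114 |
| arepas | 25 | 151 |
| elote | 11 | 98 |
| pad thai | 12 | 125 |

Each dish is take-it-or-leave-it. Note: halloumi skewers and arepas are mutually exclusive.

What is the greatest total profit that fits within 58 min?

617

Density check — bao buns 16.00, shrimp tacos 12.33, pad thai 10.42 are the best per min.
Bao buns + shrimp tacos + pulled-pork sliders + elote + pad thai uses 57 of the 58 min and totals 617.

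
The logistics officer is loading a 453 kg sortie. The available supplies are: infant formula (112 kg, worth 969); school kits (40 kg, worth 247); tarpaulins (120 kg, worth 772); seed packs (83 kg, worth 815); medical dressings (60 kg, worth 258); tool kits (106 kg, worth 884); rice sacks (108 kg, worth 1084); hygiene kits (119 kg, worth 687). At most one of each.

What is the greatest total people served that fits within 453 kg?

Density check — rice sacks 10.04, seed packs 9.82, infant formula 8.65 are the best per kg.
Infant formula + school kits + seed packs + tool kits + rice sacks uses 449 of the 453 kg and totals 3999.
That's the maximum — no swap from here does better than 3999.

3999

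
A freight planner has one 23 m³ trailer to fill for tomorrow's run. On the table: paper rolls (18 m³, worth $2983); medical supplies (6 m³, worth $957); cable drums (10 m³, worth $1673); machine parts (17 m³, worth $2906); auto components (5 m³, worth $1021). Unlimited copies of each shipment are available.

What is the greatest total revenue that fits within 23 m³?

4084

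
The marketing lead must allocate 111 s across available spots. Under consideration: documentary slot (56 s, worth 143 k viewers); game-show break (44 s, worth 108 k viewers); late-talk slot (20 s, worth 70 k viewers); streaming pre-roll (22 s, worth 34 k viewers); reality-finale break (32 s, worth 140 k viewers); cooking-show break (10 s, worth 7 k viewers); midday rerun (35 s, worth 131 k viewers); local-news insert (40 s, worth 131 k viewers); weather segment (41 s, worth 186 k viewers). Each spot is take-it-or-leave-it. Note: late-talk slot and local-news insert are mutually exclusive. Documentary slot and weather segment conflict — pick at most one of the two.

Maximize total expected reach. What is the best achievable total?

457

Taking reality-finale break + midday rerun + weather segment: 108 s used, 457 in expected reach.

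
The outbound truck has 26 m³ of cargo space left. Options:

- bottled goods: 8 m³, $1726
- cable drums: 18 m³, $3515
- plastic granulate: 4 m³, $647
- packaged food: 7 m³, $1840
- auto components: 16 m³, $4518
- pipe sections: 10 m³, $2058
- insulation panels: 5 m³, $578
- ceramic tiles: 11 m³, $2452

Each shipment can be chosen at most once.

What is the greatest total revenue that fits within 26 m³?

6576

Taking the top-ratio shipments first gives packaged food + auto components for 6358 (23 m³).
The 7 m³ tied up in packaged food is better spent on pipe sections — total rises to 6576 (26 m³).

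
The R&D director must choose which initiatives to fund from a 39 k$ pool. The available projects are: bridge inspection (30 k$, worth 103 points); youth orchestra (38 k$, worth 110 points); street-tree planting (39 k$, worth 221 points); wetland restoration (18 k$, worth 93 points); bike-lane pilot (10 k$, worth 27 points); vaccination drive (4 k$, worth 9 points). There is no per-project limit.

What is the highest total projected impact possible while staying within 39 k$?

221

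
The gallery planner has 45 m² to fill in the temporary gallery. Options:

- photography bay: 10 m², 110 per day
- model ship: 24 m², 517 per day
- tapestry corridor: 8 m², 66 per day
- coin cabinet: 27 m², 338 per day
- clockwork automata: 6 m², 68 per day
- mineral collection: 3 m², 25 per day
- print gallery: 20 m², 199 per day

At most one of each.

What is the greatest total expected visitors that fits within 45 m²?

The ratio ordering already packs tightly: photography bay + model ship + clockwork automata + mineral collection, 43 m², 720.
Runner-up photography bay + model ship + tapestry corridor + mineral collection tops out at 718.

720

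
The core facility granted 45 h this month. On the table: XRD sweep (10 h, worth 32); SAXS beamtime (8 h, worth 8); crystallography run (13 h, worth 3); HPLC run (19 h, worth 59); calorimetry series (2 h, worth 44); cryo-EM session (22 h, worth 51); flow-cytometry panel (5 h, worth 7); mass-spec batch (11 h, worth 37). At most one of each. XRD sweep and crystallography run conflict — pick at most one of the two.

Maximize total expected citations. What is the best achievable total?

172

Taking XRD sweep + HPLC run + calorimetry series + mass-spec batch: 42 h used, 172 in expected citations.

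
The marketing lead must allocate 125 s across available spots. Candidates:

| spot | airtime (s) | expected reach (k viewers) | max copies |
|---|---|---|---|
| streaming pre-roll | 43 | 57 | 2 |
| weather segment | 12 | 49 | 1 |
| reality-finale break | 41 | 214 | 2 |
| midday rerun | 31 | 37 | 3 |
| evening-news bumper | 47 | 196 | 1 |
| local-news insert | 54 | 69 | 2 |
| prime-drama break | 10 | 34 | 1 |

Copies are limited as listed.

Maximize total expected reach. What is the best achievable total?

514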